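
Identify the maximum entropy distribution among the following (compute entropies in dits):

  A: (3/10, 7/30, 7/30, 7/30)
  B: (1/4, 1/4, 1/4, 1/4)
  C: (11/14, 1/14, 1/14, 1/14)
B

For a discrete distribution over n outcomes, entropy is maximized by the uniform distribution.

Computing entropies:
H(A) = 0.5993 dits
H(B) = 0.6021 dits
H(C) = 0.3279 dits

The uniform distribution (where all probabilities equal 1/4) achieves the maximum entropy of log_10(4) = 0.6021 dits.

Distribution B has the highest entropy.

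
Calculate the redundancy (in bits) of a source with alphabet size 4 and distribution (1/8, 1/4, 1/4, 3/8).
0.0944 bits

Redundancy measures how far a source is from maximum entropy:
R = H_max - H(X)

Maximum entropy for 4 symbols: H_max = log_2(4) = 2.0000 bits
Actual entropy: H(X) = 1.9056 bits
Redundancy: R = 2.0000 - 1.9056 = 0.0944 bits

This redundancy represents potential for compression: the source could be compressed by 0.0944 bits per symbol.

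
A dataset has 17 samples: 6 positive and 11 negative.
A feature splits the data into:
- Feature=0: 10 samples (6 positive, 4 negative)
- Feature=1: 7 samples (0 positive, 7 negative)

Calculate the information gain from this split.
0.3655 bits

Information Gain = H(Y) - H(Y|Feature)

Before split:
P(positive) = 6/17 = 0.3529
H(Y) = 0.9367 bits

After split:
Feature=0: H = 0.9710 bits (weight = 10/17)
Feature=1: H = 0.0000 bits (weight = 7/17)
H(Y|Feature) = (10/17)×0.9710 + (7/17)×0.0000 = 0.5711 bits

Information Gain = 0.9367 - 0.5711 = 0.3655 bits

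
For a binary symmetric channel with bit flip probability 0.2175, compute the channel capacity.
0.2444 bits

For a binary symmetric channel (BSC) with error probability p:
Capacity C = 1 - H(p) bits per symbol

where H(p) = -p log₂(p) - (1-p) log₂(1-p) is the binary entropy function.

H(0.2175) = 0.7556 bits
C = 1 - 0.7556 = 0.2444 bits per symbol

This means we can reliably transmit up to 0.2444 bits of information per channel use.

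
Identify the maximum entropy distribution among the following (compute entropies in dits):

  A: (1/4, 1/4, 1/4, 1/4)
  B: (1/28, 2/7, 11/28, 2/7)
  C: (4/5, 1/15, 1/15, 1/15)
A

For a discrete distribution over n outcomes, entropy is maximized by the uniform distribution.

Computing entropies:
H(A) = 0.6021 dits
H(B) = 0.5220 dits
H(C) = 0.3127 dits

The uniform distribution (where all probabilities equal 1/4) achieves the maximum entropy of log_10(4) = 0.6021 dits.

Distribution A has the highest entropy.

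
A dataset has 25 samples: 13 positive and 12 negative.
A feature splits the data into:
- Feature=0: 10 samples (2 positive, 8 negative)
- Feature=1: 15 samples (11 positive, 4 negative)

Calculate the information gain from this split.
0.2081 bits

Information Gain = H(Y) - H(Y|Feature)

Before split:
P(positive) = 13/25 = 0.5200
H(Y) = 0.9988 bits

After split:
Feature=0: H = 0.7219 bits (weight = 10/25)
Feature=1: H = 0.8366 bits (weight = 15/25)
H(Y|Feature) = (10/25)×0.7219 + (15/25)×0.8366 = 0.7908 bits

Information Gain = 0.9988 - 0.7908 = 0.2081 bits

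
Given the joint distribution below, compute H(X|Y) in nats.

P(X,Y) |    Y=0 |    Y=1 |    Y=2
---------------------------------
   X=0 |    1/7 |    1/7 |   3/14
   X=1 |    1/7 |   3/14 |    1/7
0.6788 nats

Using the chain rule: H(X|Y) = H(X,Y) - H(Y)

First, compute H(X,Y) = 1.7721 nats

Marginal P(Y) = (2/7, 5/14, 5/14)
H(Y) = 1.0934 nats

H(X|Y) = H(X,Y) - H(Y) = 1.7721 - 1.0934 = 0.6788 nats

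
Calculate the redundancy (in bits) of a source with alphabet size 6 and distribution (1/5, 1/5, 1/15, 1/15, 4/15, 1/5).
0.1624 bits

Redundancy measures how far a source is from maximum entropy:
R = H_max - H(X)

Maximum entropy for 6 symbols: H_max = log_2(6) = 2.5850 bits
Actual entropy: H(X) = 2.4226 bits
Redundancy: R = 2.5850 - 2.4226 = 0.1624 bits

This redundancy represents potential for compression: the source could be compressed by 0.1624 bits per symbol.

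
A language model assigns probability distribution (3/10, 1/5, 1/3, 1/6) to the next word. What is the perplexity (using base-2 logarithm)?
3.8494

Perplexity is 2^H (or exp(H) for natural log).

First, H = -Σ p log p = 1.9446 bits
Perplexity = 2^1.9446 = 3.8494

Interpretation: The model's uncertainty is equivalent to choosing uniformly among 3.8 options.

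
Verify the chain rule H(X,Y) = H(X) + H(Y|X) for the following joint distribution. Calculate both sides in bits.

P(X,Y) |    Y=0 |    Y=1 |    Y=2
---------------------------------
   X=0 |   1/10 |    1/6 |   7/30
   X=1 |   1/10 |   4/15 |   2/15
H(X,Y) = 2.4812, H(X) = 1.0000, H(Y|X) = 1.4812 (all in bits)

Chain rule: H(X,Y) = H(X) + H(Y|X)

Left side — joint entropy directly:
H(X,Y) = -Σ p(x,y) log p(x,y) = 2.4812 bits

Right side — compute H(Y|X) from the conditional distributions:
P(X) = (1/2, 1/2), so H(X) = 1.0000 bits
H(Y|X) = Σ_x P(X=x) · H(Y|X=x):
  P(Y|X=0) = (1/5, 1/3, 7/15), H(Y|X=0) = 1.5058, weight P(X=0) = 1/2
  P(Y|X=1) = (1/5, 8/15, 4/15), H(Y|X=1) = 1.4566, weight P(X=1) = 1/2
H(Y|X) = 1.4812 bits

H(X) + H(Y|X) = 1.0000 + 1.4812 = 2.4812 bits

Both sides equal 2.4812 bits. ✓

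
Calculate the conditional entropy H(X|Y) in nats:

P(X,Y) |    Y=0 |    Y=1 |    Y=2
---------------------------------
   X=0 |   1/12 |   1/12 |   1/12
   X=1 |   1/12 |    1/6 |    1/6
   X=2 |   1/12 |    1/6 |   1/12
1.0608 nats

Using the chain rule: H(X|Y) = H(X,Y) - H(Y)

First, compute H(X,Y) = 2.1383 nats

Marginal P(Y) = (1/4, 5/12, 1/3)
H(Y) = 1.0776 nats

H(X|Y) = H(X,Y) - H(Y) = 2.1383 - 1.0776 = 1.0608 nats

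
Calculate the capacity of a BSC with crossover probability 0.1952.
0.2878 bits

For a binary symmetric channel (BSC) with error probability p:
Capacity C = 1 - H(p) bits per symbol

where H(p) = -p log₂(p) - (1-p) log₂(1-p) is the binary entropy function.

H(0.1952) = 0.7122 bits
C = 1 - 0.7122 = 0.2878 bits per symbol

This means we can reliably transmit up to 0.2878 bits of information per channel use.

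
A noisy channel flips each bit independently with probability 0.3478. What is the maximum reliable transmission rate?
0.0679 bits

For a binary symmetric channel (BSC) with error probability p:
Capacity C = 1 - H(p) bits per symbol

where H(p) = -p log₂(p) - (1-p) log₂(1-p) is the binary entropy function.

H(0.3478) = 0.9321 bits
C = 1 - 0.9321 = 0.0679 bits per symbol

This means we can reliably transmit up to 0.0679 bits of information per channel use.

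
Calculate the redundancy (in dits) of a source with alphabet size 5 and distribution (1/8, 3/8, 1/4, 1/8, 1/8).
0.0501 dits

Redundancy measures how far a source is from maximum entropy:
R = H_max - H(X)

Maximum entropy for 5 symbols: H_max = log_10(5) = 0.6990 dits
Actual entropy: H(X) = 0.6489 dits
Redundancy: R = 0.6990 - 0.6489 = 0.0501 dits

This redundancy represents potential for compression: the source could be compressed by 0.0501 dits per symbol.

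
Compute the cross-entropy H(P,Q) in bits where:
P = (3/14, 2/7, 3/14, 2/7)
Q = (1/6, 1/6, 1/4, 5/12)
2.0819 bits

Cross-entropy: H(P,Q) = -Σ p(x) log q(x)

Alternatively: H(P,Q) = H(P) + D_KL(P||Q)
H(P) = 1.9852 bits
D_KL(P||Q) = 0.0967 bits

H(P,Q) = 1.9852 + 0.0967 = 2.0819 bits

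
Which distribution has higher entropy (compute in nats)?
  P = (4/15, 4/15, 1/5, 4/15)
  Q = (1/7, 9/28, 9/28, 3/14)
P

Computing entropies in nats:
H(P) = 1.3793
H(Q) = 1.3377

Distribution P has higher entropy.

Intuition: The distribution closer to uniform (more spread out) has higher entropy.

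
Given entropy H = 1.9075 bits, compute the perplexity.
3.7516

Perplexity is 2^H (or exp(H) for natural log).

H = 1.9075 bits
Perplexity = 2^1.9075 = 3.7516

Interpretation: The model's uncertainty is equivalent to choosing uniformly among 3.8 options.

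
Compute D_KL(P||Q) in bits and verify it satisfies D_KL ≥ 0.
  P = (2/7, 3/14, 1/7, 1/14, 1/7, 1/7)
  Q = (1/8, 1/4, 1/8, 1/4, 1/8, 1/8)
0.2466 bits

KL divergence satisfies the Gibbs inequality: D_KL(P||Q) ≥ 0 for all distributions P, Q.

D_KL(P||Q) = Σ p(x) log(p(x)/q(x))
Term by term:
  x=0: 2/7 × log_2[(2/7)/(1/8)] = 0.3408
  x=1: 3/14 × log_2[(3/14)/(1/4)] = -0.0477
  x=2: 1/7 × log_2[(1/7)/(1/8)] = 0.0275
  x=3: 1/14 × log_2[(1/14)/(1/4)] = -0.1291
  x=4: 1/7 × log_2[(1/7)/(1/8)] = 0.0275
  x=5: 1/7 × log_2[(1/7)/(1/8)] = 0.0275
D_KL(P||Q) = 0.2466 bits

D_KL(P||Q) = 0.2466 ≥ 0 ✓

This non-negativity is a fundamental property: relative entropy cannot be negative because it measures how different Q is from P.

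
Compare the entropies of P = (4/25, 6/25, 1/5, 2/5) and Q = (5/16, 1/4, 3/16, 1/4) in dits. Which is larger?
Q

Computing entropies in dits:
H(P) = 0.5751
H(Q) = 0.5952

Distribution Q has higher entropy.

Intuition: The distribution closer to uniform (more spread out) has higher entropy.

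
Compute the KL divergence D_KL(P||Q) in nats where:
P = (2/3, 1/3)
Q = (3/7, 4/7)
0.1149 nats

KL divergence: D_KL(P||Q) = Σ p(x) log(p(x)/q(x))

Computing term by term:
  x=0: 2/3 × log_e[(2/3)/(3/7)] = 2/3 × 0.4418 = 0.2946
  x=1: 1/3 × log_e[(1/3)/(4/7)] = 1/3 × -0.5390 = -0.1797

D_KL(P||Q) = 0.1149 nats

Note: KL divergence is always non-negative and equals 0 iff P = Q.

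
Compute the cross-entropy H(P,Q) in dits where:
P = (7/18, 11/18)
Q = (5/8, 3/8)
0.3397 dits

Cross-entropy: H(P,Q) = -Σ p(x) log q(x)

Alternatively: H(P,Q) = H(P) + D_KL(P||Q)
H(P) = 0.2902 dits
D_KL(P||Q) = 0.0495 dits

H(P,Q) = 0.2902 + 0.0495 = 0.3397 dits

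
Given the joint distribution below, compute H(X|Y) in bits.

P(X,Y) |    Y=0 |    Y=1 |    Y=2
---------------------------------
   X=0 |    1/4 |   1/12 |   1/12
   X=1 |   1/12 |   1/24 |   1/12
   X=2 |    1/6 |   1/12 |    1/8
1.5007 bits

Using the chain rule: H(X|Y) = H(X,Y) - H(Y)

First, compute H(X,Y) = 2.9906 bits

Marginal P(Y) = (1/2, 5/24, 7/24)
H(Y) = 1.4899 bits

H(X|Y) = H(X,Y) - H(Y) = 2.9906 - 1.4899 = 1.5007 bits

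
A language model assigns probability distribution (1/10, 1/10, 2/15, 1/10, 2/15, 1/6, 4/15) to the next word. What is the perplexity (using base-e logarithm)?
6.5481

Perplexity is e^H (or exp(H) for natural log).

First, H = -Σ p log p = 1.8792 nats
Perplexity = e^1.8792 = 6.5481

Interpretation: The model's uncertainty is equivalent to choosing uniformly among 6.5 options.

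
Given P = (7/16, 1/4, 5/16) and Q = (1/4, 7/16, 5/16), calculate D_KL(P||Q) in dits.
0.0456 dits

KL divergence: D_KL(P||Q) = Σ p(x) log(p(x)/q(x))

Computing term by term:
  x=0: 7/16 × log_10[(7/16)/(1/4)] = 7/16 × 0.2430 = 0.1063
  x=1: 1/4 × log_10[(1/4)/(7/16)] = 1/4 × -0.2430 = -0.0608
  x=2: 5/16 × log_10[(5/16)/(5/16)] = 5/16 × 0.0000 = 0.0000

D_KL(P||Q) = 0.0456 dits

Note: KL divergence is always non-negative and equals 0 iff P = Q.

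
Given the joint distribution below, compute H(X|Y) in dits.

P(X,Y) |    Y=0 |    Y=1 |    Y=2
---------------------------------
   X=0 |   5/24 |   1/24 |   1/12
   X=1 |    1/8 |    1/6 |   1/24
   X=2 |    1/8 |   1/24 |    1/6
0.4277 dits

Using the chain rule: H(X|Y) = H(X,Y) - H(Y)

First, compute H(X,Y) = 0.8895 dits

Marginal P(Y) = (11/24, 1/4, 7/24)
H(Y) = 0.4619 dits

H(X|Y) = H(X,Y) - H(Y) = 0.8895 - 0.4619 = 0.4277 dits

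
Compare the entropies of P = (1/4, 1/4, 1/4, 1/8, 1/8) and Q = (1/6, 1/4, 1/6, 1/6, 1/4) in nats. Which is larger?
Q

Computing entropies in nats:
H(P) = 1.5596
H(Q) = 1.5890

Distribution Q has higher entropy.

Intuition: The distribution closer to uniform (more spread out) has higher entropy.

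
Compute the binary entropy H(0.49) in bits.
0.9997 bits

The binary entropy function is:
H(p) = -p log(p) - (1-p) log(1-p)

H(0.49) = -0.49 × log_2(0.49) - 0.51 × log_2(0.51)
H(0.49) = 0.9997 bits

Note: Binary entropy is maximized at p=0.5 (H=1 bit) and minimized at p=0 or p=1 (H=0).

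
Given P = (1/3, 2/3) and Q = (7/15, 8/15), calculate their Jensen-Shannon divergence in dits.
0.0040 dits

Jensen-Shannon divergence is:
JSD(P||Q) = 0.5 × D_KL(P||M) + 0.5 × D_KL(Q||M)
where M = 0.5 × (P + Q) is the mixture distribution.

M = 0.5 × (1/3, 2/3) + 0.5 × (7/15, 8/15) = (2/5, 3/5)

D_KL(P||M) = 0.0041 dits
D_KL(Q||M) = 0.0040 dits

JSD(P||Q) = 0.5 × 0.0041 + 0.5 × 0.0040 = 0.0040 dits

Unlike KL divergence, JSD is symmetric and bounded: 0 ≤ JSD ≤ log(2).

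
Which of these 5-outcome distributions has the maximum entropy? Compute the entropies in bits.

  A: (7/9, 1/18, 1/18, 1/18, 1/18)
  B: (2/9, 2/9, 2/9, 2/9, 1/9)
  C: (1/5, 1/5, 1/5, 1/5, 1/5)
C

For a discrete distribution over n outcomes, entropy is maximized by the uniform distribution.

Computing entropies:
H(A) = 1.2086 bits
H(B) = 2.2810 bits
H(C) = 2.3219 bits

The uniform distribution (where all probabilities equal 1/5) achieves the maximum entropy of log_2(5) = 2.3219 bits.

Distribution C has the highest entropy.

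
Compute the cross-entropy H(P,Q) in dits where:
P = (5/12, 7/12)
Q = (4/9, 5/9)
0.2957 dits

Cross-entropy: H(P,Q) = -Σ p(x) log q(x)

Alternatively: H(P,Q) = H(P) + D_KL(P||Q)
H(P) = 0.2950 dits
D_KL(P||Q) = 0.0007 dits

H(P,Q) = 0.2950 + 0.0007 = 0.2957 dits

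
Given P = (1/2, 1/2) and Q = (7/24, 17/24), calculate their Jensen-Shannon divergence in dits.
0.0099 dits

Jensen-Shannon divergence is:
JSD(P||Q) = 0.5 × D_KL(P||M) + 0.5 × D_KL(Q||M)
where M = 0.5 × (P + Q) is the mixture distribution.

M = 0.5 × (1/2, 1/2) + 0.5 × (7/24, 17/24) = (0.395833, 0.604167)

D_KL(P||M) = 0.0096 dits
D_KL(Q||M) = 0.0102 dits

JSD(P||Q) = 0.5 × 0.0096 + 0.5 × 0.0102 = 0.0099 dits

Unlike KL divergence, JSD is symmetric and bounded: 0 ≤ JSD ≤ log(2).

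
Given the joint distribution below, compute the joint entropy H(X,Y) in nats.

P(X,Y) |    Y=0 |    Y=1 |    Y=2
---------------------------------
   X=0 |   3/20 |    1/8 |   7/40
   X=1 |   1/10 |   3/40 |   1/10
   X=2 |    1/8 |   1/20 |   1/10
2.1443 nats

Joint entropy is H(X,Y) = -Σ_{x,y} p(x,y) log p(x,y).

Summing over all non-zero entries:
H(X,Y) = -[3/20·log_e(3/20) + 1/8·log_e(1/8) + 7/40·log_e(7/40) + 1/10·log_e(1/10) + 3/40·log_e(3/40) + 1/10·log_e(1/10) + 1/8·log_e(1/8) + 1/20·log_e(1/20) + 1/10·log_e(1/10)]
H(X,Y) = 2.1443 nats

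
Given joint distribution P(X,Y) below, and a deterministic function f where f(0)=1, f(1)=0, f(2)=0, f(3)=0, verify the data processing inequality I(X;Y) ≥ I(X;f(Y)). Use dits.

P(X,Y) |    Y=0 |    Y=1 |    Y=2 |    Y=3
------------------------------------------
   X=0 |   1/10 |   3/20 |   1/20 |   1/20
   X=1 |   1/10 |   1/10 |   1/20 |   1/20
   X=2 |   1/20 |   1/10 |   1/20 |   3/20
I(X;Y) = 0.0227, I(X;f(Y)) = 0.0080, inequality holds: 0.0227 ≥ 0.0080

Data Processing Inequality: For any Markov chain X → Y → Z, we have I(X;Y) ≥ I(X;Z).

Here Z = f(Y) is a deterministic function of Y, forming X → Y → Z.

Original I(X;Y) = 0.0227 dits

After applying f:
P(X,Z) where Z=f(Y):
- P(X,Z=0) = P(X,Y=1) + P(X,Y=2) + P(X,Y=3)
- P(X,Z=1) = P(X,Y=0)

I(X;Z) = I(X;f(Y)) = 0.0080 dits

Verification: 0.0227 ≥ 0.0080 ✓

Information cannot be created by processing; the function f can only lose information about X.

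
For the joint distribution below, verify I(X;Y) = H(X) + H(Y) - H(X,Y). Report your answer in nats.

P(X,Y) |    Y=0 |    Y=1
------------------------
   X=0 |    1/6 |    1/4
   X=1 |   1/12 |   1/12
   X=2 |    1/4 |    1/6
I(X;Y) = 0.0168 nats

Mutual information has multiple equivalent forms:
- I(X;Y) = H(X) - H(X|Y)
- I(X;Y) = H(Y) - H(Y|X)
- I(X;Y) = H(X) + H(Y) - H(X,Y)

Computing all quantities:
H(X) = 1.0282, H(Y) = 0.6931, H(X,Y) = 1.7046
H(X|Y) = 1.0114, H(Y|X) = 0.6764

Verification:
H(X) - H(X|Y) = 1.0282 - 1.0114 = 0.0168
H(Y) - H(Y|X) = 0.6931 - 0.6764 = 0.0168
H(X) + H(Y) - H(X,Y) = 1.0282 + 0.6931 - 1.7046 = 0.0168

All forms give I(X;Y) = 0.0168 nats. ✓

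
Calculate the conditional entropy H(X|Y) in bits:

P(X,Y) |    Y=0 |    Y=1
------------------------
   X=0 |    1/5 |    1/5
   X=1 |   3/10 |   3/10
0.9710 bits

Using the chain rule: H(X|Y) = H(X,Y) - H(Y)

First, compute H(X,Y) = 1.9710 bits

Marginal P(Y) = (1/2, 1/2)
H(Y) = 1.0000 bits

H(X|Y) = H(X,Y) - H(Y) = 1.9710 - 1.0000 = 0.9710 bits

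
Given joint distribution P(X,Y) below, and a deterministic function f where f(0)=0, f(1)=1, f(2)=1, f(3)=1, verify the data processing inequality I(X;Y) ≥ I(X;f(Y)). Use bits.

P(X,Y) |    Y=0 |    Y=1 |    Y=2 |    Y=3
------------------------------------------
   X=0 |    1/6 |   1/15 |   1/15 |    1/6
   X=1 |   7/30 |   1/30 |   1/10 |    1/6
I(X;Y) = 0.0179, I(X;f(Y)) = 0.0048, inequality holds: 0.0179 ≥ 0.0048

Data Processing Inequality: For any Markov chain X → Y → Z, we have I(X;Y) ≥ I(X;Z).

Here Z = f(Y) is a deterministic function of Y, forming X → Y → Z.

Original I(X;Y) = 0.0179 bits

After applying f:
P(X,Z) where Z=f(Y):
- P(X,Z=0) = P(X,Y=0)
- P(X,Z=1) = P(X,Y=1) + P(X,Y=2) + P(X,Y=3)

I(X;Z) = I(X;f(Y)) = 0.0048 bits

Verification: 0.0179 ≥ 0.0048 ✓

Information cannot be created by processing; the function f can only lose information about X.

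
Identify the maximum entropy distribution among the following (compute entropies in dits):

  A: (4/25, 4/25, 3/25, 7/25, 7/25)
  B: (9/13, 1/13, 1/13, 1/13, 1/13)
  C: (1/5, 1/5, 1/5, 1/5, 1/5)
C

For a discrete distribution over n outcomes, entropy is maximized by the uniform distribution.

Computing entropies:
H(A) = 0.6748 dits
H(B) = 0.4533 dits
H(C) = 0.6990 dits

The uniform distribution (where all probabilities equal 1/5) achieves the maximum entropy of log_10(5) = 0.6990 dits.

Distribution C has the highest entropy.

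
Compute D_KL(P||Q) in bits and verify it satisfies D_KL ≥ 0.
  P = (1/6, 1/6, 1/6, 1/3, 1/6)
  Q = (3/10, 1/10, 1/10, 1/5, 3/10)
0.2086 bits

KL divergence satisfies the Gibbs inequality: D_KL(P||Q) ≥ 0 for all distributions P, Q.

D_KL(P||Q) = Σ p(x) log(p(x)/q(x))
Term by term:
  x=0: 1/6 × log_2[(1/6)/(3/10)] = -0.1413
  x=1: 1/6 × log_2[(1/6)/(1/10)] = 0.1228
  x=2: 1/6 × log_2[(1/6)/(1/10)] = 0.1228
  x=3: 1/3 × log_2[(1/3)/(1/5)] = 0.2457
  x=4: 1/6 × log_2[(1/6)/(3/10)] = -0.1413
D_KL(P||Q) = 0.2086 bits

D_KL(P||Q) = 0.2086 ≥ 0 ✓

This non-negativity is a fundamental property: relative entropy cannot be negative because it measures how different Q is from P.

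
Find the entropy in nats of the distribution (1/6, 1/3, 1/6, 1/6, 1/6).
1.5607 nats

Shannon entropy is H(X) = -Σ p(x) log p(x).

For P = (1/6, 1/3, 1/6, 1/6, 1/6):
H = -1/6 × log_e(1/6) -1/3 × log_e(1/3) -1/6 × log_e(1/6) -1/6 × log_e(1/6) -1/6 × log_e(1/6)
H = 1.5607 nats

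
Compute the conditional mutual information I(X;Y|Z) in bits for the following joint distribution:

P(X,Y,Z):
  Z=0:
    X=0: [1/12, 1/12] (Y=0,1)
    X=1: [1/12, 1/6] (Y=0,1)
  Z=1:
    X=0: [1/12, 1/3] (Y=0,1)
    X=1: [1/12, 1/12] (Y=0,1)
0.0443 bits

Conditional mutual information: I(X;Y|Z) = H(X|Z) + H(Y|Z) - H(X,Y|Z)

H(Z) = 0.9799
H(X,Z) = 1.8879 → H(X|Z) = 0.9080
H(Y,Z) = 1.8879 → H(Y|Z) = 0.9080
H(X,Y,Z) = 2.7516 → H(X,Y|Z) = 1.7718

I(X;Y|Z) = 0.9080 + 0.9080 - 1.7718 = 0.0443 bits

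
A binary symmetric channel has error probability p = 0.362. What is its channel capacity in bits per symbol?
0.0557 bits

For a binary symmetric channel (BSC) with error probability p:
Capacity C = 1 - H(p) bits per symbol

where H(p) = -p log₂(p) - (1-p) log₂(1-p) is the binary entropy function.

H(0.362) = 0.9443 bits
C = 1 - 0.9443 = 0.0557 bits per symbol

This means we can reliably transmit up to 0.0557 bits of information per channel use.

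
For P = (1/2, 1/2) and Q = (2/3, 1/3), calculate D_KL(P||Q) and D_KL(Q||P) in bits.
D_KL(P||Q) = 0.0850, D_KL(Q||P) = 0.0817

KL divergence is not symmetric: D_KL(P||Q) ≠ D_KL(Q||P) in general.

D_KL(P||Q) = 0.0850 bits
D_KL(Q||P) = 0.0817 bits

No, they are not equal!

This asymmetry is why KL divergence is not a true distance metric.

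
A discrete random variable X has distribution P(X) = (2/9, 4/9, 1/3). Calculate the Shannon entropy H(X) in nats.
1.0609 nats

Shannon entropy is H(X) = -Σ p(x) log p(x).

For P = (2/9, 4/9, 1/3):
H = -2/9 × log_e(2/9) -4/9 × log_e(4/9) -1/3 × log_e(1/3)
H = 1.0609 nats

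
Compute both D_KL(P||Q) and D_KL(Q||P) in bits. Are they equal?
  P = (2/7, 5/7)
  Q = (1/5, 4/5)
D_KL(P||Q) = 0.0302, D_KL(Q||P) = 0.0279

KL divergence is not symmetric: D_KL(P||Q) ≠ D_KL(Q||P) in general.

D_KL(P||Q) = 0.0302 bits
D_KL(Q||P) = 0.0279 bits

No, they are not equal!

This asymmetry is why KL divergence is not a true distance metric.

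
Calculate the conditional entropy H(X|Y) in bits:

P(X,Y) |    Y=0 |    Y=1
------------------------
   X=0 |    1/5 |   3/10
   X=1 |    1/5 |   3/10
1.0000 bits

Using the chain rule: H(X|Y) = H(X,Y) - H(Y)

First, compute H(X,Y) = 1.9710 bits

Marginal P(Y) = (2/5, 3/5)
H(Y) = 0.9710 bits

H(X|Y) = H(X,Y) - H(Y) = 1.9710 - 0.9710 = 1.0000 bits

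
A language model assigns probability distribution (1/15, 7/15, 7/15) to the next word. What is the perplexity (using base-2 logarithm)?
2.4397

Perplexity is 2^H (or exp(H) for natural log).

First, H = -Σ p log p = 1.2867 bits
Perplexity = 2^1.2867 = 2.4397

Interpretation: The model's uncertainty is equivalent to choosing uniformly among 2.4 options.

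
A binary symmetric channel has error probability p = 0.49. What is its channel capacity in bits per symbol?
0.0003 bits

For a binary symmetric channel (BSC) with error probability p:
Capacity C = 1 - H(p) bits per symbol

where H(p) = -p log₂(p) - (1-p) log₂(1-p) is the binary entropy function.

H(0.49) = 0.9997 bits
C = 1 - 0.9997 = 0.0003 bits per symbol

This means we can reliably transmit up to 0.0003 bits of information per channel use.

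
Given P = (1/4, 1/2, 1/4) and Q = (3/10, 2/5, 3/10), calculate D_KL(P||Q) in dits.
0.0089 dits

KL divergence: D_KL(P||Q) = Σ p(x) log(p(x)/q(x))

Computing term by term:
  x=0: 1/4 × log_10[(1/4)/(3/10)] = 1/4 × -0.0792 = -0.0198
  x=1: 1/2 × log_10[(1/2)/(2/5)] = 1/2 × 0.0969 = 0.0485
  x=2: 1/4 × log_10[(1/4)/(3/10)] = 1/4 × -0.0792 = -0.0198

D_KL(P||Q) = 0.0089 dits

Note: KL divergence is always non-negative and equals 0 iff P = Q.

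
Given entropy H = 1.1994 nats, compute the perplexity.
3.3181

Perplexity is e^H (or exp(H) for natural log).

H = 1.1994 nats
Perplexity = e^1.1994 = 3.3181

Interpretation: The model's uncertainty is equivalent to choosing uniformly among 3.3 options.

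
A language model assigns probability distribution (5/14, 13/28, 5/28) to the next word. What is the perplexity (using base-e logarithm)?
2.8055

Perplexity is e^H (or exp(H) for natural log).

First, H = -Σ p log p = 1.0316 nats
Perplexity = e^1.0316 = 2.8055

Interpretation: The model's uncertainty is equivalent to choosing uniformly among 2.8 options.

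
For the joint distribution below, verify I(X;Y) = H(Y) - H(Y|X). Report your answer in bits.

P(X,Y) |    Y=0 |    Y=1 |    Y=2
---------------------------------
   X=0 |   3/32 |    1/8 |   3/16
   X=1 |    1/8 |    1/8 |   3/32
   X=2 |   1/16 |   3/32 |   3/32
I(X;Y) = 0.0240 bits

Mutual information has multiple equivalent forms:
- I(X;Y) = H(X) - H(X|Y)
- I(X;Y) = H(Y) - H(Y|X)
- I(X;Y) = H(X) + H(Y) - H(X,Y)

Computing all quantities:
H(X) = 1.5575, H(Y) = 1.5749, H(X,Y) = 3.1085
H(X|Y) = 1.5335, H(Y|X) = 1.5509

Verification:
H(X) - H(X|Y) = 1.5575 - 1.5335 = 0.0240
H(Y) - H(Y|X) = 1.5749 - 1.5509 = 0.0240
H(X) + H(Y) - H(X,Y) = 1.5575 + 1.5749 - 3.1085 = 0.0240

All forms give I(X;Y) = 0.0240 bits. ✓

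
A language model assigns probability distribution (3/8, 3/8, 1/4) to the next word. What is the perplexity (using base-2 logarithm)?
2.9512

Perplexity is 2^H (or exp(H) for natural log).

First, H = -Σ p log p = 1.5613 bits
Perplexity = 2^1.5613 = 2.9512

Interpretation: The model's uncertainty is equivalent to choosing uniformly among 3.0 options.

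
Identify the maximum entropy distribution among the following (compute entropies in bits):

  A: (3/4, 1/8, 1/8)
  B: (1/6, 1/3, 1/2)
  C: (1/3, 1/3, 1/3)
C

For a discrete distribution over n outcomes, entropy is maximized by the uniform distribution.

Computing entropies:
H(A) = 1.0613 bits
H(B) = 1.4591 bits
H(C) = 1.5850 bits

The uniform distribution (where all probabilities equal 1/3) achieves the maximum entropy of log_2(3) = 1.5850 bits.

Distribution C has the highest entropy.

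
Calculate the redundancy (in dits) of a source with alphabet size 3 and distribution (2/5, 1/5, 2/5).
0.0190 dits

Redundancy measures how far a source is from maximum entropy:
R = H_max - H(X)

Maximum entropy for 3 symbols: H_max = log_10(3) = 0.4771 dits
Actual entropy: H(X) = 0.4581 dits
Redundancy: R = 0.4771 - 0.4581 = 0.0190 dits

This redundancy represents potential for compression: the source could be compressed by 0.0190 dits per symbol.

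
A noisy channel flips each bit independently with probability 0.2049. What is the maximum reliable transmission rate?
0.2684 bits

For a binary symmetric channel (BSC) with error probability p:
Capacity C = 1 - H(p) bits per symbol

where H(p) = -p log₂(p) - (1-p) log₂(1-p) is the binary entropy function.

H(0.2049) = 0.7316 bits
C = 1 - 0.7316 = 0.2684 bits per symbol

This means we can reliably transmit up to 0.2684 bits of information per channel use.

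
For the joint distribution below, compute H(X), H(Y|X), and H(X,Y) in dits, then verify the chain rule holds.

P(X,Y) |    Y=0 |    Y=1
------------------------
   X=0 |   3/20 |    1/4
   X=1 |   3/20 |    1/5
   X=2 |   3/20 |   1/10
H(X,Y) = 0.7611, H(X) = 0.4693, H(Y|X) = 0.2918 (all in dits)

Chain rule: H(X,Y) = H(X) + H(Y|X)

Left side — joint entropy directly:
H(X,Y) = -Σ p(x,y) log p(x,y) = 0.7611 dits

Right side — compute H(Y|X) from the conditional distributions:
P(X) = (2/5, 7/20, 1/4), so H(X) = 0.4693 dits
H(Y|X) = Σ_x P(X=x) · H(Y|X=x):
  P(Y|X=0) = (3/8, 5/8), H(Y|X=0) = 0.2873, weight P(X=0) = 2/5
  P(Y|X=1) = (3/7, 4/7), H(Y|X=1) = 0.2966, weight P(X=1) = 7/20
  P(Y|X=2) = (3/5, 2/5), H(Y|X=2) = 0.2923, weight P(X=2) = 1/4
H(Y|X) = 0.2918 dits

H(X) + H(Y|X) = 0.4693 + 0.2918 = 0.7611 dits

Both sides equal 0.7611 dits. ✓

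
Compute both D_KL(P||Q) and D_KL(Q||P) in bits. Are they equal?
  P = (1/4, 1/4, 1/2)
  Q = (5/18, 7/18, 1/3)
D_KL(P||Q) = 0.0951, D_KL(Q||P) = 0.0951

KL divergence is not symmetric: D_KL(P||Q) ≠ D_KL(Q||P) in general.

D_KL(P||Q) = 0.0951 bits
D_KL(Q||P) = 0.0951 bits

In this case they happen to be equal (to 4 decimal places).

This asymmetry is why KL divergence is not a true distance metric.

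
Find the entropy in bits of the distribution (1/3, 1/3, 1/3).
1.5850 bits

Shannon entropy is H(X) = -Σ p(x) log p(x).

For P = (1/3, 1/3, 1/3):
H = -1/3 × log_2(1/3) -1/3 × log_2(1/3) -1/3 × log_2(1/3)
H = 1.5850 bits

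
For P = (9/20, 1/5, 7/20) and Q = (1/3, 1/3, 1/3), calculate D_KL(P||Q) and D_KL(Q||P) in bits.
D_KL(P||Q) = 0.0721, D_KL(Q||P) = 0.0779

KL divergence is not symmetric: D_KL(P||Q) ≠ D_KL(Q||P) in general.

D_KL(P||Q) = 0.0721 bits
D_KL(Q||P) = 0.0779 bits

No, they are not equal!

This asymmetry is why KL divergence is not a true distance metric.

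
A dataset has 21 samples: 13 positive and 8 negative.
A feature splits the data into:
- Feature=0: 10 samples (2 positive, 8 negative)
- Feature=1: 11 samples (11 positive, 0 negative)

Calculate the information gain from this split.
0.6149 bits

Information Gain = H(Y) - H(Y|Feature)

Before split:
P(positive) = 13/21 = 0.6190
H(Y) = 0.9587 bits

After split:
Feature=0: H = 0.7219 bits (weight = 10/21)
Feature=1: H = 0.0000 bits (weight = 11/21)
H(Y|Feature) = (10/21)×0.7219 + (11/21)×0.0000 = 0.3438 bits

Information Gain = 0.9587 - 0.3438 = 0.6149 bits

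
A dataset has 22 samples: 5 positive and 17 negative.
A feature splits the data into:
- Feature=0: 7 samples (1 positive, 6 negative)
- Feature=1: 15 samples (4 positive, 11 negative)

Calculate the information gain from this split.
0.0145 bits

Information Gain = H(Y) - H(Y|Feature)

Before split:
P(positive) = 5/22 = 0.2273
H(Y) = 0.7732 bits

After split:
Feature=0: H = 0.5917 bits (weight = 7/22)
Feature=1: H = 0.8366 bits (weight = 15/22)
H(Y|Feature) = (7/22)×0.5917 + (15/22)×0.8366 = 0.7587 bits

Information Gain = 0.7732 - 0.7587 = 0.0145 bits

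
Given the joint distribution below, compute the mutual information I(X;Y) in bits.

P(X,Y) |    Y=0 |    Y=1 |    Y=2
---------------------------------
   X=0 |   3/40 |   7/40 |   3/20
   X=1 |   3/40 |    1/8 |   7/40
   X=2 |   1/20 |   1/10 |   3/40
0.0108 bits

Mutual information: I(X;Y) = H(X) + H(Y) - H(X,Y)

Marginals:
P(X) = (2/5, 3/8, 9/40), H(X) = 1.5436 bits
P(Y) = (1/5, 2/5, 2/5), H(Y) = 1.5219 bits

Joint entropy: H(X,Y) = 3.0548 bits

I(X;Y) = 1.5436 + 1.5219 - 3.0548 = 0.0108 bits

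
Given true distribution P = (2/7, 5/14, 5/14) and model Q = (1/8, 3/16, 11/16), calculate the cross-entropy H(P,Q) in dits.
0.5758 dits

Cross-entropy: H(P,Q) = -Σ p(x) log q(x)

Alternatively: H(P,Q) = H(P) + D_KL(P||Q)
H(P) = 0.4748 dits
D_KL(P||Q) = 0.1009 dits

H(P,Q) = 0.4748 + 0.1009 = 0.5758 dits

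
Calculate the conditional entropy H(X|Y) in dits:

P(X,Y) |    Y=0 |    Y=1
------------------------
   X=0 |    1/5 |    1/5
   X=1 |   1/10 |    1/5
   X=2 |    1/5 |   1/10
0.4581 dits

Using the chain rule: H(X|Y) = H(X,Y) - H(Y)

First, compute H(X,Y) = 0.7592 dits

Marginal P(Y) = (1/2, 1/2)
H(Y) = 0.3010 dits

H(X|Y) = H(X,Y) - H(Y) = 0.7592 - 0.3010 = 0.4581 dits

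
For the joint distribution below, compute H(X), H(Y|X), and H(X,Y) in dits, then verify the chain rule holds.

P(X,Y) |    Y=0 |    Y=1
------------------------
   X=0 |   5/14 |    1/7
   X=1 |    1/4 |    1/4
H(X,Y) = 0.5815, H(X) = 0.3010, H(Y|X) = 0.2804 (all in dits)

Chain rule: H(X,Y) = H(X) + H(Y|X)

Left side — joint entropy directly:
H(X,Y) = -Σ p(x,y) log p(x,y) = 0.5815 dits

Right side — compute H(Y|X) from the conditional distributions:
P(X) = (1/2, 1/2), so H(X) = 0.3010 dits
H(Y|X) = Σ_x P(X=x) · H(Y|X=x):
  P(Y|X=0) = (5/7, 2/7), H(Y|X=0) = 0.2598, weight P(X=0) = 1/2
  P(Y|X=1) = (1/2, 1/2), H(Y|X=1) = 0.3010, weight P(X=1) = 1/2
H(Y|X) = 0.2804 dits

H(X) + H(Y|X) = 0.3010 + 0.2804 = 0.5815 dits

Both sides equal 0.5815 dits. ✓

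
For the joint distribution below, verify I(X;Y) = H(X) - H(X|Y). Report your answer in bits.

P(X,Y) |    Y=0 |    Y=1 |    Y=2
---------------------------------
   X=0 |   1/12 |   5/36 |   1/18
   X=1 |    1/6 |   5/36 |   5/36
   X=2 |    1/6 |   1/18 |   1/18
I(X;Y) = 0.0592 bits

Mutual information has multiple equivalent forms:
- I(X;Y) = H(X) - H(X|Y)
- I(X;Y) = H(Y) - H(Y|X)
- I(X;Y) = H(X) + H(Y) - H(X,Y)

Computing all quantities:
H(X) = 1.5466, H(Y) = 1.5546, H(X,Y) = 3.0421
H(X|Y) = 1.4875, H(Y|X) = 1.4954

Verification:
H(X) - H(X|Y) = 1.5466 - 1.4875 = 0.0592
H(Y) - H(Y|X) = 1.5546 - 1.4954 = 0.0592
H(X) + H(Y) - H(X,Y) = 1.5466 + 1.5546 - 3.0421 = 0.0592

All forms give I(X;Y) = 0.0592 bits. ✓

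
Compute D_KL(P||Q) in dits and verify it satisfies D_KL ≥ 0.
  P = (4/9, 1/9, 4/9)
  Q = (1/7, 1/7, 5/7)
0.1154 dits

KL divergence satisfies the Gibbs inequality: D_KL(P||Q) ≥ 0 for all distributions P, Q.

D_KL(P||Q) = Σ p(x) log(p(x)/q(x))
Term by term:
  x=0: 4/9 × log_10[(4/9)/(1/7)] = 0.2191
  x=1: 1/9 × log_10[(1/9)/(1/7)] = -0.0121
  x=2: 4/9 × log_10[(4/9)/(5/7)] = -0.0916
D_KL(P||Q) = 0.1154 dits

D_KL(P||Q) = 0.1154 ≥ 0 ✓

This non-negativity is a fundamental property: relative entropy cannot be negative because it measures how different Q is from P.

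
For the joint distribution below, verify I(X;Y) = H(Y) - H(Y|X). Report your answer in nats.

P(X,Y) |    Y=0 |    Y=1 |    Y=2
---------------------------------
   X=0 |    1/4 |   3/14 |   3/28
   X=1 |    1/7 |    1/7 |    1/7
I(X;Y) = 0.0143 nats

Mutual information has multiple equivalent forms:
- I(X;Y) = H(X) - H(X|Y)
- I(X;Y) = H(Y) - H(Y|X)
- I(X;Y) = H(X) + H(Y) - H(X,Y)

Computing all quantities:
H(X) = 0.6829, H(Y) = 1.0813, H(X,Y) = 1.7499
H(X|Y) = 0.6686, H(Y|X) = 1.0670

Verification:
H(X) - H(X|Y) = 0.6829 - 0.6686 = 0.0143
H(Y) - H(Y|X) = 1.0813 - 1.0670 = 0.0143
H(X) + H(Y) - H(X,Y) = 0.6829 + 1.0813 - 1.7499 = 0.0143

All forms give I(X;Y) = 0.0143 nats. ✓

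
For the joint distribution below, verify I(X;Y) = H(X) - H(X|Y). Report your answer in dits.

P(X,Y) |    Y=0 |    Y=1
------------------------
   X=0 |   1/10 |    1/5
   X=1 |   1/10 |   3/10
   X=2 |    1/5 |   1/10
I(X;Y) = 0.0287 dits

Mutual information has multiple equivalent forms:
- I(X;Y) = H(X) - H(X|Y)
- I(X;Y) = H(Y) - H(Y|X)
- I(X;Y) = H(X) + H(Y) - H(X,Y)

Computing all quantities:
H(X) = 0.4729, H(Y) = 0.2923, H(X,Y) = 0.7365
H(X|Y) = 0.4442, H(Y|X) = 0.2635

Verification:
H(X) - H(X|Y) = 0.4729 - 0.4442 = 0.0287
H(Y) - H(Y|X) = 0.2923 - 0.2635 = 0.0287
H(X) + H(Y) - H(X,Y) = 0.4729 + 0.2923 - 0.7365 = 0.0287

All forms give I(X;Y) = 0.0287 dits. ✓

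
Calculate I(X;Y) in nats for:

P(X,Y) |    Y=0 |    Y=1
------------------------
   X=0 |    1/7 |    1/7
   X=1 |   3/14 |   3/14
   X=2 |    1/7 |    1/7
0.0000 nats

Mutual information: I(X;Y) = H(X) + H(Y) - H(X,Y)

Marginals:
P(X) = (2/7, 3/7, 2/7), H(X) = 1.0790 nats
P(Y) = (1/2, 1/2), H(Y) = 0.6931 nats

Joint entropy: H(X,Y) = 1.7721 nats

I(X;Y) = 1.0790 + 0.6931 - 1.7721 = 0.0000 nats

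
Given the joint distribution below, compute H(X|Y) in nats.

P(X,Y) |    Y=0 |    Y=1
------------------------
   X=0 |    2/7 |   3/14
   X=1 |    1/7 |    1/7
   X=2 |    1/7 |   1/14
1.0276 nats

Using the chain rule: H(X|Y) = H(X,Y) - H(Y)

First, compute H(X,Y) = 1.7105 nats

Marginal P(Y) = (4/7, 3/7)
H(Y) = 0.6829 nats

H(X|Y) = H(X,Y) - H(Y) = 1.7105 - 0.6829 = 1.0276 nats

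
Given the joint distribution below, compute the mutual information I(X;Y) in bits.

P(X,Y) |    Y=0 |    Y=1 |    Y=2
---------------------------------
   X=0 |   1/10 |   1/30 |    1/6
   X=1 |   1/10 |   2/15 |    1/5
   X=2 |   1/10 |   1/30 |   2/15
0.0438 bits

Mutual information: I(X;Y) = H(X) + H(Y) - H(X,Y)

Marginals:
P(X) = (3/10, 13/30, 4/15), H(X) = 1.5524 bits
P(Y) = (3/10, 1/5, 1/2), H(Y) = 1.4855 bits

Joint entropy: H(X,Y) = 2.9941 bits

I(X;Y) = 1.5524 + 1.4855 - 2.9941 = 0.0438 bits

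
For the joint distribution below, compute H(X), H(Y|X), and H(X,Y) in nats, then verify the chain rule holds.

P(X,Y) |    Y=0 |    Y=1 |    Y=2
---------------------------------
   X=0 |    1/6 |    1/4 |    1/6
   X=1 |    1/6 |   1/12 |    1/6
H(X,Y) = 1.7482, H(X) = 0.6792, H(Y|X) = 1.0690 (all in nats)

Chain rule: H(X,Y) = H(X) + H(Y|X)

Left side — joint entropy directly:
H(X,Y) = -Σ p(x,y) log p(x,y) = 1.7482 nats

Right side — compute H(Y|X) from the conditional distributions:
P(X) = (7/12, 5/12), so H(X) = 0.6792 nats
H(Y|X) = Σ_x P(X=x) · H(Y|X=x):
  P(Y|X=0) = (2/7, 3/7, 2/7), H(Y|X=0) = 1.0790, weight P(X=0) = 7/12
  P(Y|X=1) = (2/5, 1/5, 2/5), H(Y|X=1) = 1.0549, weight P(X=1) = 5/12
H(Y|X) = 1.0690 nats

H(X) + H(Y|X) = 0.6792 + 1.0690 = 1.7482 nats

Both sides equal 1.7482 nats. ✓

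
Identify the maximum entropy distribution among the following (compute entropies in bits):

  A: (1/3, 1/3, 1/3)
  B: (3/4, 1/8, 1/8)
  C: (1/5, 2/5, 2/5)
A

For a discrete distribution over n outcomes, entropy is maximized by the uniform distribution.

Computing entropies:
H(A) = 1.5850 bits
H(B) = 1.0613 bits
H(C) = 1.5219 bits

The uniform distribution (where all probabilities equal 1/3) achieves the maximum entropy of log_2(3) = 1.5850 bits.

Distribution A has the highest entropy.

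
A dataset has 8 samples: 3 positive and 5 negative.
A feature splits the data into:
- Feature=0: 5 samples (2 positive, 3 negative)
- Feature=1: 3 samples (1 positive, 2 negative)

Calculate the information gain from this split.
0.0032 bits

Information Gain = H(Y) - H(Y|Feature)

Before split:
P(positive) = 3/8 = 0.3750
H(Y) = 0.9544 bits

After split:
Feature=0: H = 0.9710 bits (weight = 5/8)
Feature=1: H = 0.9183 bits (weight = 3/8)
H(Y|Feature) = (5/8)×0.9710 + (3/8)×0.9183 = 0.9512 bits

Information Gain = 0.9544 - 0.9512 = 0.0032 bits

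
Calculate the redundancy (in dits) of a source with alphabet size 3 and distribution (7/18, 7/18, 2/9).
0.0129 dits

Redundancy measures how far a source is from maximum entropy:
R = H_max - H(X)

Maximum entropy for 3 symbols: H_max = log_10(3) = 0.4771 dits
Actual entropy: H(X) = 0.4642 dits
Redundancy: R = 0.4771 - 0.4642 = 0.0129 dits

This redundancy represents potential for compression: the source could be compressed by 0.0129 dits per symbol.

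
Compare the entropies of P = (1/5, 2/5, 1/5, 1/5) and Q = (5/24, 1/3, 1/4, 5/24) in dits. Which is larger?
Q

Computing entropies in dits:
H(P) = 0.5786
H(Q) = 0.5934

Distribution Q has higher entropy.

Intuition: The distribution closer to uniform (more spread out) has higher entropy.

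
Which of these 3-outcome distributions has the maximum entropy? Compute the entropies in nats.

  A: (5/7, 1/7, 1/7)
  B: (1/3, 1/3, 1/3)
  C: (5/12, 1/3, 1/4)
B

For a discrete distribution over n outcomes, entropy is maximized by the uniform distribution.

Computing entropies:
H(A) = 0.7963 nats
H(B) = 1.0986 nats
H(C) = 1.0776 nats

The uniform distribution (where all probabilities equal 1/3) achieves the maximum entropy of log_e(3) = 1.0986 nats.

Distribution B has the highest entropy.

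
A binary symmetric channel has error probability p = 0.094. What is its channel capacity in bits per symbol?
0.5503 bits

For a binary symmetric channel (BSC) with error probability p:
Capacity C = 1 - H(p) bits per symbol

where H(p) = -p log₂(p) - (1-p) log₂(1-p) is the binary entropy function.

H(0.094) = 0.4497 bits
C = 1 - 0.4497 = 0.5503 bits per symbol

This means we can reliably transmit up to 0.5503 bits of information per channel use.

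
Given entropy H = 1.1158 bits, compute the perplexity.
2.1672

Perplexity is 2^H (or exp(H) for natural log).

H = 1.1158 bits
Perplexity = 2^1.1158 = 2.1672

Interpretation: The model's uncertainty is equivalent to choosing uniformly among 2.2 options.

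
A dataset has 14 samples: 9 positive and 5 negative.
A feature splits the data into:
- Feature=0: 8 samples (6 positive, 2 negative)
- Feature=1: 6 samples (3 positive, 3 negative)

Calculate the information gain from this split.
0.0481 bits

Information Gain = H(Y) - H(Y|Feature)

Before split:
P(positive) = 9/14 = 0.6429
H(Y) = 0.9403 bits

After split:
Feature=0: H = 0.8113 bits (weight = 8/14)
Feature=1: H = 1.0000 bits (weight = 6/14)
H(Y|Feature) = (8/14)×0.8113 + (6/14)×1.0000 = 0.8922 bits

Information Gain = 0.9403 - 0.8922 = 0.0481 bits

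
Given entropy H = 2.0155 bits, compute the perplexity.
4.0432

Perplexity is 2^H (or exp(H) for natural log).

H = 2.0155 bits
Perplexity = 2^2.0155 = 4.0432

Interpretation: The model's uncertainty is equivalent to choosing uniformly among 4.0 options.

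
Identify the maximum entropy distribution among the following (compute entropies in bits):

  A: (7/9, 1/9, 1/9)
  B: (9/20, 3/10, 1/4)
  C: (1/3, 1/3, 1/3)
C

For a discrete distribution over n outcomes, entropy is maximized by the uniform distribution.

Computing entropies:
H(A) = 0.9864 bits
H(B) = 1.5395 bits
H(C) = 1.5850 bits

The uniform distribution (where all probabilities equal 1/3) achieves the maximum entropy of log_2(3) = 1.5850 bits.

Distribution C has the highest entropy.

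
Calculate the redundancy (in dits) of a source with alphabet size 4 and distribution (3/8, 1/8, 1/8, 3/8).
0.0568 dits

Redundancy measures how far a source is from maximum entropy:
R = H_max - H(X)

Maximum entropy for 4 symbols: H_max = log_10(4) = 0.6021 dits
Actual entropy: H(X) = 0.5452 dits
Redundancy: R = 0.6021 - 0.5452 = 0.0568 dits

This redundancy represents potential for compression: the source could be compressed by 0.0568 dits per symbol.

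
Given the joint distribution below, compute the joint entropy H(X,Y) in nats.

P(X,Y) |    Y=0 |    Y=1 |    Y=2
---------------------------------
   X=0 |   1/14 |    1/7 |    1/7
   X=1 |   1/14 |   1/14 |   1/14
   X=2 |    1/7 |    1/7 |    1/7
2.1440 nats

Joint entropy is H(X,Y) = -Σ_{x,y} p(x,y) log p(x,y).

Summing over all non-zero entries:
H(X,Y) = -[1/14·log_e(1/14) + 1/7·log_e(1/7) + 1/7·log_e(1/7) + 1/14·log_e(1/14) + 1/14·log_e(1/14) + 1/14·log_e(1/14) + 1/7·log_e(1/7) + 1/7·log_e(1/7) + 1/7·log_e(1/7)]
H(X,Y) = 2.1440 nats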